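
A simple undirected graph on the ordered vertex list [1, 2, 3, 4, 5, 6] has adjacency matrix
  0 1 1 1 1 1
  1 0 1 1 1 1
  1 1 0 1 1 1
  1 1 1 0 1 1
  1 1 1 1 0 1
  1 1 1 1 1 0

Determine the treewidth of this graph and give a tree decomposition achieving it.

A single bag containing all 6 vertices is trivially a valid decomposition of width 5. For the lower bound, the 6 vertices {1, 2, 3, 4, 5, 6} are pairwise adjacent, and any tree decomposition puts a clique entirely inside one bag — forcing width ≥ 5. Therefore the treewidth is 5.

Treewidth 5.
One such decomposition:
Bags: B1 = {1, 2, 3, 4, 5, 6}
Tree: (single bag)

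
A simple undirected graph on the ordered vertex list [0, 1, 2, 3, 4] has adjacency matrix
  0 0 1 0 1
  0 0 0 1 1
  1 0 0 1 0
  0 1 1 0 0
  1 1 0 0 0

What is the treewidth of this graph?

2

A width-2 tree decomposition is:
Bags: B1 = {0, 2, 4}  B2 = {1, 2, 4}  B3 = {1, 2, 3}
Tree: B1–B2, B2–B3
The largest bag has 3 vertices, giving width 2; this decomposition certifies tw(G) ≤ 2. For the lower bound, G contains the cycle 2–0–4–1–3–2, so G is not a forest; only forests have treewidth ≤ 1, hence tw(G) ≥ 2. Combining the bounds, tw(G) = 2.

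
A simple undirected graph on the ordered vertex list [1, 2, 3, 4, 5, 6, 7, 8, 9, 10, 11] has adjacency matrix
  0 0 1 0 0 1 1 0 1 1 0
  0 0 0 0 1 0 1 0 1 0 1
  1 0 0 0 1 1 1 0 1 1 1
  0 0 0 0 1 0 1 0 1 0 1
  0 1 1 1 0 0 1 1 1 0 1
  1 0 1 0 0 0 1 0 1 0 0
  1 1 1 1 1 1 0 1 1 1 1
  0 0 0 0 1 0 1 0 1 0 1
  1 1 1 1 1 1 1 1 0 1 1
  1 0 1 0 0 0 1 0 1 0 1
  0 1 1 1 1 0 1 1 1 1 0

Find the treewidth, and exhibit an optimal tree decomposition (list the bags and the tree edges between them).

Every bag has size at most 5, so the width is 5 − 1 = 4 and tw(G) ≤ 4. On the other hand G contains the 5-clique {1, 3, 7, 9, 10}. A clique must lie in a single bag of any decomposition, so no decomposition can have width below 4. Therefore the treewidth is 4.

Treewidth 4.
One optimal decomposition is:
Bags: B1 = {3, 7, 9, 10, 11}  B2 = {1, 3, 7, 9, 10}  B3 = {3, 5, 7, 9, 11}  B4 = {5, 7, 8, 9, 11}  B5 = {1, 3, 6, 7, 9}  B6 = {2, 5, 7, 9, 11}  B7 = {4, 5, 7, 9, 11}
Tree: B1–B2, B1–B3, B3–B4, B2–B5, B4–B6, B4–B7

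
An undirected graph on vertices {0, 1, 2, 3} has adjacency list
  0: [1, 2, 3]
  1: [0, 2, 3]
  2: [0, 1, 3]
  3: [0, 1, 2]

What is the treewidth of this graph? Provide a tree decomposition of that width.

Treewidth 3.
Bags: B1 = {0, 1, 2, 3}
Tree: (single bag)

A single bag containing all 4 vertices is trivially a valid decomposition of width 3. For the lower bound, the 4 vertices {0, 1, 2, 3} are pairwise adjacent, and any tree decomposition puts a clique entirely inside one bag — forcing width ≥ 3. The upper and lower bounds meet at 3, so that is the treewidth.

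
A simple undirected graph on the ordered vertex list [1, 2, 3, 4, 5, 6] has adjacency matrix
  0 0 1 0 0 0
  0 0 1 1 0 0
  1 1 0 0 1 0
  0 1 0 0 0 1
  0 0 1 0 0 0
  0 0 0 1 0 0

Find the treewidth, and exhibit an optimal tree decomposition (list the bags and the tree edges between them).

Treewidth 1.
Bags: B1 = {2, 3}  B2 = {2, 4}  B3 = {4, 6}  B4 = {1, 3}  B5 = {3, 5}
Tree: B1–B2, B2–B3, B1–B4, B4–B5

The largest bag has 2 vertices, giving width 1; this decomposition certifies tw(G) ≤ 1. Any graph with an edge has treewidth ≥ 1, and G has the edge 3–2. Hence tw(G) = 1 exactly.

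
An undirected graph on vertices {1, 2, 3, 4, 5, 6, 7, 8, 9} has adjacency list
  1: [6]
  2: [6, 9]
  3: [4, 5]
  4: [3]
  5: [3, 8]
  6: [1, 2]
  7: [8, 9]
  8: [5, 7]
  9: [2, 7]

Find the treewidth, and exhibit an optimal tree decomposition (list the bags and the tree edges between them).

Treewidth 1.
Bags: B1 = {1, 6}  B2 = {2, 6}  B3 = {2, 9}  B4 = {7, 9}  B5 = {7, 8}  B6 = {5, 8}  B7 = {3, 5}  B8 = {3, 4}
Tree: B1–B2, B2–B3, B3–B4, B4–B5, B5–B6, B6–B7, B7–B8

The largest bag has 2 vertices, giving width 1; this decomposition certifies tw(G) ≤ 1. G has an edge, so its treewidth is at least 1. The upper and lower bounds meet at 1, so that is the treewidth.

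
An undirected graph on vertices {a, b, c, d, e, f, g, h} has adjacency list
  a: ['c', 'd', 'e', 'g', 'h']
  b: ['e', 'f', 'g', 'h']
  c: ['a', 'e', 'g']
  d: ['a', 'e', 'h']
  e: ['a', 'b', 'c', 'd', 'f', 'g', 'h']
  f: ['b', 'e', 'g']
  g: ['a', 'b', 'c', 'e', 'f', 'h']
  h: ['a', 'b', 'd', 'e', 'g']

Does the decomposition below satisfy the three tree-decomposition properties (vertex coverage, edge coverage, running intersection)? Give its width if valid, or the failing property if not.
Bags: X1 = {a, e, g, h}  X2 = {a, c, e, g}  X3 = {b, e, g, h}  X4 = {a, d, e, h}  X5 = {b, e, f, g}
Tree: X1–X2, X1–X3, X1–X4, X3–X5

Every vertex of G appears in some bag (union = {a, b, c, d, e, f, g, h}); every edge is covered by a bag; and for each vertex v the set of bags containing v is connected in the bag tree. The decomposition is therefore valid. The largest bag has 4 vertices, so the width is 3.

Yes; width 3.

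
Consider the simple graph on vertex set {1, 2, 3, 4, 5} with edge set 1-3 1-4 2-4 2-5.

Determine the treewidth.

1

A width-1 tree decomposition is:
Bags: B1 = {2, 5}  B2 = {2, 4}  B3 = {1, 4}  B4 = {1, 3}
Tree: B1–B2, B2–B3, B3–B4
Every bag has size at most 2, so the width is 2 − 1 = 1 and tw(G) ≤ 1. Any graph with an edge has treewidth ≥ 1, and G has the edge 5–2. Combining the bounds, tw(G) = 1.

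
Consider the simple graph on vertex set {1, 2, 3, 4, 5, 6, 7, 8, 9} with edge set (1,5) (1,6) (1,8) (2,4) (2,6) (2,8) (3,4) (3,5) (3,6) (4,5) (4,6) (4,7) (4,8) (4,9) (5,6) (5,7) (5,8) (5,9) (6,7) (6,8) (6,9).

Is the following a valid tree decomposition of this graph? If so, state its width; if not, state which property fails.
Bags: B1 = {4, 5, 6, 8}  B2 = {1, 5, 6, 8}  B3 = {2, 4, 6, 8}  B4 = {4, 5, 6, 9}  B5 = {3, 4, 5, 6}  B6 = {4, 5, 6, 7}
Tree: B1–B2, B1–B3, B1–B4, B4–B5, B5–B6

Checking the three conditions: (i) the bags cover all of {1, 2, 3, 4, 5, 6, 7, 8, 9}; (ii) for each edge, some bag contains both endpoints; (iii) the bags containing any fixed vertex form a subtree. All hold, so the decomposition is valid with width 4 − 1 = 3.

Yes; width 3.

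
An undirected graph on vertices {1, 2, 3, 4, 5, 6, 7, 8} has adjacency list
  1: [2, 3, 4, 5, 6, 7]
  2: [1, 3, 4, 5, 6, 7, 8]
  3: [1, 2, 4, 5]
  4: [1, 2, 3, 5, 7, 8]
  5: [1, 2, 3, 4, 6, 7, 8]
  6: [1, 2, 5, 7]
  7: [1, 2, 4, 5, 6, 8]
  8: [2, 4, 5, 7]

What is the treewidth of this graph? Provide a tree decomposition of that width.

Treewidth 4.
One optimal decomposition is:
Bags: B1 = {1, 2, 5, 6, 7}  B2 = {1, 2, 4, 5, 7}  B3 = {2, 4, 5, 7, 8}  B4 = {1, 2, 3, 4, 5}
Tree: B1–B2, B2–B3, B2–B4

The largest bag has 5 vertices, giving width 4; this decomposition certifies tw(G) ≤ 4. For the lower bound, the 5 vertices {2, 4, 5, 7, 8} are pairwise adjacent, and any tree decomposition puts a clique entirely inside one bag — forcing width ≥ 4. Hence tw(G) = 4 exactly.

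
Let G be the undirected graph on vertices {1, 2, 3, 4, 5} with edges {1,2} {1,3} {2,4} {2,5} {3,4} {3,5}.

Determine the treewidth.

A width-2 tree decomposition is:
Bags: B1 = {2, 3, 4}  B2 = {2, 3, 5}  B3 = {1, 2, 3}
Tree: B1–B2, B2–B3
The largest bag has 3 vertices, giving width 2; this decomposition certifies tw(G) ≤ 2. Since 4–2–5–3–4 is a cycle in G, G is not acyclic. Forests are exactly the graphs of treewidth ≤ 1, so tw(G) ≥ 2. Combining the bounds, tw(G) = 2.

2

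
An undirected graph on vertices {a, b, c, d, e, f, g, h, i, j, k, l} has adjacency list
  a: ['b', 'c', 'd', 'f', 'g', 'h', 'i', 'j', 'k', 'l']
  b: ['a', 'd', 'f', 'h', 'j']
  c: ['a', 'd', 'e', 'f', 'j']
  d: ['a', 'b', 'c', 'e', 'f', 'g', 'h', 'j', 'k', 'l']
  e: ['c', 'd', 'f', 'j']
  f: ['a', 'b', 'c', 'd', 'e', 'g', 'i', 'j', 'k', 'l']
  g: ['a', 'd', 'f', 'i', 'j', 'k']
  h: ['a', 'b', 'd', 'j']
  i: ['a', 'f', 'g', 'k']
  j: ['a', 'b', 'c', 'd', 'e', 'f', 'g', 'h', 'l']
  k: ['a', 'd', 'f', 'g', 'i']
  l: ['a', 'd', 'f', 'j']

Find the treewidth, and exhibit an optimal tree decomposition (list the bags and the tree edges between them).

Treewidth 4.
Bags: B1 = {a, d, f, g, k}  B2 = {a, f, g, i, k}  B3 = {a, d, f, g, j}  B4 = {a, b, d, f, j}  B5 = {a, d, f, j, l}  B6 = {a, c, d, f, j}  B7 = {c, d, e, f, j}  B8 = {a, b, d, h, j}
Tree: B1–B2, B1–B3, B3–B4, B3–B5, B3–B6, B6–B7, B4–B8

The largest bag has 5 vertices, giving width 4; this decomposition certifies tw(G) ≤ 4. For the lower bound, the 5 vertices {a, b, d, h, j} are pairwise adjacent, and any tree decomposition puts a clique entirely inside one bag — forcing width ≥ 4. Combining the bounds, tw(G) = 4.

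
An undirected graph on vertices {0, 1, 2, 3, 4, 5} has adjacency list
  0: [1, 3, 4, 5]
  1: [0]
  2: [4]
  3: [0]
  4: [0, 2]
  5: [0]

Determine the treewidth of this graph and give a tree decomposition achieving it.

Every bag has size at most 2, so the width is 2 − 1 = 1 and tw(G) ≤ 1. Since G has at least one edge (e.g. 4–2), it is not an edgeless graph, so tw(G) ≥ 1. Therefore the treewidth is 1.

Treewidth 1.
One such decomposition:
Bags: B1 = {2, 4}  B2 = {0, 4}  B3 = {0, 3}  B4 = {0, 5}  B5 = {0, 1}
Tree: B1–B2, B2–B3, B3–B4, B3–B5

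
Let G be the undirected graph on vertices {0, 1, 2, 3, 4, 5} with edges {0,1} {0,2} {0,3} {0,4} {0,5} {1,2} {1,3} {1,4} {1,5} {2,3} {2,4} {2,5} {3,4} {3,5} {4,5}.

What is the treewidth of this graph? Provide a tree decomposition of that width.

With just one bag of size 6, the width is 6 − 1 = 5, so tw(G) ≤ 5. On the other hand G contains the 6-clique {0, 1, 2, 3, 4, 5}. A clique must lie in a single bag of any decomposition, so no decomposition can have width below 5. Hence tw(G) = 5 exactly.

Treewidth 5.
One optimal decomposition is:
Bags: B1 = {0, 1, 2, 3, 4, 5}
Tree: (single bag)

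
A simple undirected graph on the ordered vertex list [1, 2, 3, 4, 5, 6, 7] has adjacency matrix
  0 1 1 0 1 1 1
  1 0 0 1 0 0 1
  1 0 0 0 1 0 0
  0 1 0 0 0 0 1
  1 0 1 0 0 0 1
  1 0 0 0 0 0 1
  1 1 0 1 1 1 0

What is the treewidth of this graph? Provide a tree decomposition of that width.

Treewidth 2.
Bags: B1 = {1, 2, 7}  B2 = {1, 6, 7}  B3 = {1, 5, 7}  B4 = {2, 4, 7}  B5 = {1, 3, 5}
Tree: B1–B2, B2–B3, B1–B4, B3–B5

The largest bag has 3 vertices, giving width 2; this decomposition certifies tw(G) ≤ 2. For the lower bound, the 3 vertices {1, 3, 5} are pairwise adjacent, and any tree decomposition puts a clique entirely inside one bag — forcing width ≥ 2. Therefore the treewidth is 2.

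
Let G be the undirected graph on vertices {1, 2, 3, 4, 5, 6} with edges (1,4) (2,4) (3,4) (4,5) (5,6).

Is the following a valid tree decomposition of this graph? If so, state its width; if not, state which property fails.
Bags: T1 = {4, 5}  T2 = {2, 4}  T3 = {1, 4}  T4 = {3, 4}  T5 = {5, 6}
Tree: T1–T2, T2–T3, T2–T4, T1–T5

Yes; width 1.

Checking the three conditions: (i) the bags cover all of {1, 2, 3, 4, 5, 6}; (ii) for each edge, some bag contains both endpoints; (iii) the bags containing any fixed vertex form a subtree. All hold, so the decomposition is valid with width 2 − 1 = 1.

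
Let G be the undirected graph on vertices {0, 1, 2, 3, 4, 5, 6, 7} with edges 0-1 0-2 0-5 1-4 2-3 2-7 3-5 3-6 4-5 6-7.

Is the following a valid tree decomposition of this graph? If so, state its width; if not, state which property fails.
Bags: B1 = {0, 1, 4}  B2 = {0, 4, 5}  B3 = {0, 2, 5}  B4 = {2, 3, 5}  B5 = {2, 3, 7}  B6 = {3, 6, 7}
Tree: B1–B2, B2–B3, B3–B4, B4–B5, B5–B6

Yes; width 2.

Every vertex of G appears in some bag (union = {0, 1, 2, 3, 4, 5, 6, 7}); every edge is covered by a bag; and for each vertex v the set of bags containing v is connected in the bag tree. The decomposition is therefore valid. The largest bag has 3 vertices, so the width is 2.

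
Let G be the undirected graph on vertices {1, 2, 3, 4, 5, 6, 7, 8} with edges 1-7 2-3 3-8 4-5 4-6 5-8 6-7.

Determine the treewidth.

A width-1 tree decomposition is:
Bags: B1 = {2, 3}  B2 = {3, 8}  B3 = {5, 8}  B4 = {4, 5}  B5 = {4, 6}  B6 = {6, 7}  B7 = {1, 7}
Tree: B1–B2, B2–B3, B3–B4, B4–B5, B5–B6, B6–B7
Each bag holds 2 vertices, so the decomposition has width 1, which upper-bounds the treewidth. G has an edge, so its treewidth is at least 1. Combining the bounds, tw(G) = 1.

1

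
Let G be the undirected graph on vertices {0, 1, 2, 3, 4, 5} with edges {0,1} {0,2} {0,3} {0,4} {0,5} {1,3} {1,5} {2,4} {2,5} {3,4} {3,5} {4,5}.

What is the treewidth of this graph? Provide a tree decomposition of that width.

Treewidth 3.
One optimal decomposition is:
Bags: B1 = {0, 2, 4, 5}  B2 = {0, 3, 4, 5}  B3 = {0, 1, 3, 5}
Tree: B1–B2, B2–B3

The largest bag has 4 vertices, giving width 3; this decomposition certifies tw(G) ≤ 3. Conversely, {0, 2, 4, 5} is a clique of size 4, and the vertices of any clique must share a bag in every tree decomposition; so some bag has ≥ 4 vertices and tw(G) ≥ 3. Therefore the treewidth is 3.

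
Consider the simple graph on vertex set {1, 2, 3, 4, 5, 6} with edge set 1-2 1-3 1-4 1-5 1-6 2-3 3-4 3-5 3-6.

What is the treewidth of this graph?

2

A width-2 tree decomposition is:
Bags: B1 = {1, 3, 6}  B2 = {1, 2, 3}  B3 = {1, 3, 4}  B4 = {1, 3, 5}
Tree: B1–B2, B1–B3, B1–B4
The largest bag has 3 vertices, giving width 2; this decomposition certifies tw(G) ≤ 2. Conversely, {1, 2, 3} is a clique of size 3, and the vertices of any clique must share a bag in every tree decomposition; so some bag has ≥ 3 vertices and tw(G) ≥ 2. Therefore the treewidth is 2.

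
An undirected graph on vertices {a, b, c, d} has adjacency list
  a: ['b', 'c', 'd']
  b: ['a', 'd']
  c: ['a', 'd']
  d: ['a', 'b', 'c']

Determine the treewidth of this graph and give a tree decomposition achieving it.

Treewidth 2.
Bags: B1 = {a, b, d}  B2 = {a, c, d}
Tree: B1–B2

The largest bag has 3 vertices, giving width 2; this decomposition certifies tw(G) ≤ 2. For the lower bound, the 3 vertices {a, c, d} are pairwise adjacent, and any tree decomposition puts a clique entirely inside one bag — forcing width ≥ 2. Therefore the treewidth is 2.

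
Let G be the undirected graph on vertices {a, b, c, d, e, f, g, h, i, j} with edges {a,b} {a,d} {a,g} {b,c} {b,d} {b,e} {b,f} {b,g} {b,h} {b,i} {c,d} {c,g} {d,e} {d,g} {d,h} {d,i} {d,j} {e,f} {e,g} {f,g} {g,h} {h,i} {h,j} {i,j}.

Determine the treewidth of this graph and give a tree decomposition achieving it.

Treewidth 3.
One optimal decomposition is:
Bags: B1 = {b, d, g, h}  B2 = {a, b, d, g}  B3 = {b, d, h, i}  B4 = {b, c, d, g}  B5 = {b, d, e, g}  B6 = {d, h, i, j}  B7 = {b, e, f, g}
Tree: B1–B2, B1–B3, B2–B4, B4–B5, B3–B6, B5–B7

Every bag has size at most 4, so the width is 4 − 1 = 3 and tw(G) ≤ 3. For the lower bound, the 4 vertices {d, h, i, j} are pairwise adjacent, and any tree decomposition puts a clique entirely inside one bag — forcing width ≥ 3. Hence tw(G) = 3 exactly.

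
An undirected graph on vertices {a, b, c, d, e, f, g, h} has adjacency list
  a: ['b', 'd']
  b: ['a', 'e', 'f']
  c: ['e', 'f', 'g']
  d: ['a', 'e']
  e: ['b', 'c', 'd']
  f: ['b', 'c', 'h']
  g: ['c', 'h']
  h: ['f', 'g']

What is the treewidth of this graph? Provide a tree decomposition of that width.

Treewidth 2.
Bags: B1 = {f, g, h}  B2 = {c, f, g}  B3 = {b, c, f}  B4 = {b, c, e}  B5 = {a, b, e}  B6 = {a, d, e}
Tree: B1–B2, B2–B3, B3–B4, B4–B5, B5–B6

Each bag holds 3 vertices, so the decomposition has width 2, which upper-bounds the treewidth. Since h–g–c–f–h is a cycle in G, G is not acyclic. Forests are exactly the graphs of treewidth ≤ 1, so tw(G) ≥ 2. The upper and lower bounds meet at 2, so that is the treewidth.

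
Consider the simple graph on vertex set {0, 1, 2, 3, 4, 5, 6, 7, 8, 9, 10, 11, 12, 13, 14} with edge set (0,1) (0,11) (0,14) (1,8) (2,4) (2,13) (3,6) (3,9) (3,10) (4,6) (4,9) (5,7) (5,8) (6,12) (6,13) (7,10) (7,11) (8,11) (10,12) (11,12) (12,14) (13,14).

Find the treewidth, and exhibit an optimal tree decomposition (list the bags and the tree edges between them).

Each bag holds 4 vertices, so the decomposition has width 3, which upper-bounds the treewidth. For the lower bound: the 4 vertex sets {1,5,8}, {7}, {11}, {0,10,12,14} are disjoint, each induces a connected subgraph, and every pair is joined by at least one edge of G. Contracting each set to a single vertex therefore yields K_{4} as a minor, and since treewidth is minor-monotone, tw(G) ≥ tw(K_{4}) = 3. Hence tw(G) = 3 exactly.

Treewidth 3.
One such decomposition:
Bags: B1 = {1, 5, 7, 8}  B2 = {1, 7, 8, 11}  B3 = {0, 1, 7, 11}  B4 = {0, 7, 10, 11}  B5 = {0, 10, 11, 12}  B6 = {0, 10, 12, 14}  B7 = {3, 10, 12, 14}  B8 = {3, 6, 12, 14}  B9 = {3, 6, 13, 14}  B10 = {3, 6, 9, 13}  B11 = {4, 6, 9, 13}  B12 = {2, 4, 9, 13}
Tree: B1–B2, B2–B3, B3–B4, B4–B5, B5–B6, B6–B7, B7–B8, B8–B9, B9–B10, B10–B11, B11–B12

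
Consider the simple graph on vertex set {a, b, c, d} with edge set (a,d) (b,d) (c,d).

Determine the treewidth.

1

A width-1 tree decomposition is:
Bags: B1 = {a, d}  B2 = {c, d}  B3 = {b, d}
Tree: B1–B2, B1–B3
Each bag holds 2 vertices, so the decomposition has width 1, which upper-bounds the treewidth. Since G has at least one edge (e.g. d–a), it is not an edgeless graph, so tw(G) ≥ 1. The upper and lower bounds meet at 1, so that is the treewidth.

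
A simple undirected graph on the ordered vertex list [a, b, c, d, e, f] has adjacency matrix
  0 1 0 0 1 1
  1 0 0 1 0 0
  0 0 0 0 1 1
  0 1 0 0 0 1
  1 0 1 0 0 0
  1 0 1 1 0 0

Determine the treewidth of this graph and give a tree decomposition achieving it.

The largest bag has 3 vertices, giving width 2; this decomposition certifies tw(G) ≤ 2. For the lower bound, G contains the cycle c–e–a–f–c, so G is not a forest; only forests have treewidth ≤ 1, hence tw(G) ≥ 2. Therefore the treewidth is 2.

Treewidth 2.
One such decomposition:
Bags: B1 = {c, e, f}  B2 = {a, e, f}  B3 = {a, d, f}  B4 = {a, b, d}
Tree: B1–B2, B2–B3, B3–B4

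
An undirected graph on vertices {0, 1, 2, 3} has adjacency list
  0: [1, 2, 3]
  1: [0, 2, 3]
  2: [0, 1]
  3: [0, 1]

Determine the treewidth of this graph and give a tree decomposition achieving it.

Treewidth 2.
One optimal decomposition is:
Bags: B1 = {0, 1, 2}  B2 = {0, 1, 3}
Tree: B1–B2

Every bag has size at most 3, so the width is 3 − 1 = 2 and tw(G) ≤ 2. For the lower bound, the 3 vertices {0, 1, 2} are pairwise adjacent, and any tree decomposition puts a clique entirely inside one bag — forcing width ≥ 2. Therefore the treewidth is 2.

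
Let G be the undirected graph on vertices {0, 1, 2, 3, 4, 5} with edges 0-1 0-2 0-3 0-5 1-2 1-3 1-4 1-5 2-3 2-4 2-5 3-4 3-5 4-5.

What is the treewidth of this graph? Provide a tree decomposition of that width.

Treewidth 4.
Bags: B1 = {0, 1, 2, 3, 5}  B2 = {1, 2, 3, 4, 5}
Tree: B1–B2

Every bag has size at most 5, so the width is 5 − 1 = 4 and tw(G) ≤ 4. On the other hand G contains the 5-clique {0, 1, 2, 3, 5}. A clique must lie in a single bag of any decomposition, so no decomposition can have width below 4. Therefore the treewidth is 4.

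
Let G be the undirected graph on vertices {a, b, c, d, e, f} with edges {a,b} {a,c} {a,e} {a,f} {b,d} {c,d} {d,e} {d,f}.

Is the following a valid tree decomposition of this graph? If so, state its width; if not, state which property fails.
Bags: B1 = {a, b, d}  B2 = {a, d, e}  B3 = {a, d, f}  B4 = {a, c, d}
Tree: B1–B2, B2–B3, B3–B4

Vertex coverage: the bags together contain {a, b, c, d, e, f}, the full vertex set. Edge coverage: each edge of G has both endpoints in at least one bag. Running intersection: for every vertex, the bags containing it form a connected subtree. All three properties hold, so this is a valid tree decomposition of width max|bag| − 1 = 2, and hence tw(G) ≤ 2.

Yes; width 2.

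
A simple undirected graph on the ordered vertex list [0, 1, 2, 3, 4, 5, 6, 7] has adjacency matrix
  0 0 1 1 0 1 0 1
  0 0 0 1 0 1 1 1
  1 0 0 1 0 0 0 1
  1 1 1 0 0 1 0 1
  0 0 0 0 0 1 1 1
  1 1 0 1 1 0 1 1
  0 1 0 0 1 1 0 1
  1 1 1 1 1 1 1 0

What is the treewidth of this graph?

3

A width-3 tree decomposition is:
Bags: B1 = {0, 3, 5, 7}  B2 = {0, 2, 3, 7}  B3 = {1, 3, 5, 7}  B4 = {1, 5, 6, 7}  B5 = {4, 5, 6, 7}
Tree: B1–B2, B1–B3, B3–B4, B4–B5
Every bag has size at most 4, so the width is 4 − 1 = 3 and tw(G) ≤ 3. On the other hand G contains the 4-clique {0, 2, 3, 7}. A clique must lie in a single bag of any decomposition, so no decomposition can have width below 3. Hence tw(G) = 3 exactly.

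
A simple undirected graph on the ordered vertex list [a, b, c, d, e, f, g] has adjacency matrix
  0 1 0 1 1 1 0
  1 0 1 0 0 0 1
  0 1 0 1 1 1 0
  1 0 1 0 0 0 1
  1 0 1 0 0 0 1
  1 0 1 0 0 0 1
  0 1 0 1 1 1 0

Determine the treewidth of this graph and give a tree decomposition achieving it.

Treewidth 3.
One optimal decomposition is:
Bags: B1 = {a, c, d, g}  B2 = {a, c, f, g}  B3 = {a, b, c, g}  B4 = {a, c, e, g}
Tree: B1–B2, B2–B3, B3–B4

Every bag has size at most 4, so the width is 4 − 1 = 3 and tw(G) ≤ 3. For the lower bound: the 4 vertex sets {a,d}, {c,f}, {g}, {b} are disjoint, each induces a connected subgraph, and every pair is joined by at least one edge of G. Contracting each set to a single vertex therefore yields K_{4} as a minor, and since treewidth is minor-monotone, tw(G) ≥ tw(K_{4}) = 3. Hence tw(G) = 3 exactly.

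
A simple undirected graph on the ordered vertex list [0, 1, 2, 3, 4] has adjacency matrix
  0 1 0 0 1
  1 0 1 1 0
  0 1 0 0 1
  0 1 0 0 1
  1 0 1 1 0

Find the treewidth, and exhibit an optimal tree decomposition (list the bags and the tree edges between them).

Each bag holds 3 vertices, so the decomposition has width 2, which upper-bounds the treewidth. Since 3–4–2–1–3 is a cycle in G, G is not acyclic. Forests are exactly the graphs of treewidth ≤ 1, so tw(G) ≥ 2. Hence tw(G) = 2 exactly.

Treewidth 2.
Bags: B1 = {1, 3, 4}  B2 = {1, 2, 4}  B3 = {0, 1, 4}
Tree: B1–B2, B2–B3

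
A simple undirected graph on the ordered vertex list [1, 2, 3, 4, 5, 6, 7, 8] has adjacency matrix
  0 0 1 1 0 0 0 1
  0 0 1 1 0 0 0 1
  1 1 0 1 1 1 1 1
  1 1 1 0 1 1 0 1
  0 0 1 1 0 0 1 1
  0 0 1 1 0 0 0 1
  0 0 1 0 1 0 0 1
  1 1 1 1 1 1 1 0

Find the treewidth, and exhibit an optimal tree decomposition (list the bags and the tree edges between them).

Treewidth 3.
Bags: B1 = {1, 3, 4, 8}  B2 = {3, 4, 5, 8}  B3 = {3, 5, 7, 8}  B4 = {2, 3, 4, 8}  B5 = {3, 4, 6, 8}
Tree: B1–B2, B2–B3, B2–B4, B1–B5

Every bag has size at most 4, so the width is 4 − 1 = 3 and tw(G) ≤ 3. Conversely, {1, 3, 4, 8} is a clique of size 4, and the vertices of any clique must share a bag in every tree decomposition; so some bag has ≥ 4 vertices and tw(G) ≥ 3. Combining the bounds, tw(G) = 3.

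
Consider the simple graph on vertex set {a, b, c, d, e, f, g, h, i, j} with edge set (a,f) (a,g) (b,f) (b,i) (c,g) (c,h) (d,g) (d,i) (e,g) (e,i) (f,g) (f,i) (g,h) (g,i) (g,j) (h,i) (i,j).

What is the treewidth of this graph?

2

A width-2 tree decomposition is:
Bags: B1 = {g, i, j}  B2 = {f, g, i}  B3 = {a, f, g}  B4 = {d, g, i}  B5 = {e, g, i}  B6 = {g, h, i}  B7 = {b, f, i}  B8 = {c, g, h}
Tree: B1–B2, B2–B3, B2–B4, B1–B5, B2–B6, B2–B7, B6–B8
Each bag holds 3 vertices, so the decomposition has width 2, which upper-bounds the treewidth. Conversely, {c, g, h} is a clique of size 3, and the vertices of any clique must share a bag in every tree decomposition; so some bag has ≥ 3 vertices and tw(G) ≥ 2. Therefore the treewidth is 2.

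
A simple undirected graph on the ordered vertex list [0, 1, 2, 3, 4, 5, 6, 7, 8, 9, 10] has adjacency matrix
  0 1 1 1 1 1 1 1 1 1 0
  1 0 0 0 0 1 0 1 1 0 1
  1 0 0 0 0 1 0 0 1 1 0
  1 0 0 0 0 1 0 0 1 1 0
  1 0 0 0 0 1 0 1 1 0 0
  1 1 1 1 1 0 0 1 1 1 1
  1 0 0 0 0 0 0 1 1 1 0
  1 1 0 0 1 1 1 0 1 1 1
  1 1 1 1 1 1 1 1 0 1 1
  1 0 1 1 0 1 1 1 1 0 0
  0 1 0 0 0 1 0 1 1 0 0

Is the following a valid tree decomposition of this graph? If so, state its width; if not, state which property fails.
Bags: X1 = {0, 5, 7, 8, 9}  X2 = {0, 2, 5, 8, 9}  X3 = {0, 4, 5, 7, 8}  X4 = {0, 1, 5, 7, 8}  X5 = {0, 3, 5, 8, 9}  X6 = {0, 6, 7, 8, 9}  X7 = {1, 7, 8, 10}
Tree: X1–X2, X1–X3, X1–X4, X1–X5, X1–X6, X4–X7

No — edge (5,10) lies in no bag.

A tree decomposition must satisfy three properties: every vertex lies in some bag; for every edge, both endpoints lie together in some bag; and for every vertex, the bags containing it form a connected subtree. Here edge (5,10) lies in no bag, so the decomposition is invalid.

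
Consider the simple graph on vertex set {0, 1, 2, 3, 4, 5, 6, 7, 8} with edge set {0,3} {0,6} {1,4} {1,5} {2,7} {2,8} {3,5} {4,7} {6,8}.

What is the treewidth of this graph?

2

A width-2 tree decomposition is:
Bags: B1 = {2, 6, 8}  B2 = {2, 6, 7}  B3 = {4, 6, 7}  B4 = {1, 4, 6}  B5 = {1, 5, 6}  B6 = {3, 5, 6}  B7 = {0, 3, 6}
Tree: B1–B2, B2–B3, B3–B4, B4–B5, B5–B6, B6–B7
Each bag holds 3 vertices, so the decomposition has width 2, which upper-bounds the treewidth. Since 6–8–2–7–4–1–5–3–0–6 is a cycle in G, G is not acyclic. Forests are exactly the graphs of treewidth ≤ 1, so tw(G) ≥ 2. Combining the bounds, tw(G) = 2.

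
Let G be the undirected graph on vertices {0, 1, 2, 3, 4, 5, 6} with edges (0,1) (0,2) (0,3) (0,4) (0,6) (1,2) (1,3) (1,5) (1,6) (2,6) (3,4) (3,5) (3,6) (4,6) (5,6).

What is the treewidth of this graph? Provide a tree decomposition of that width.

Every bag has size at most 4, so the width is 4 − 1 = 3 and tw(G) ≤ 3. For the lower bound, the 4 vertices {0, 1, 2, 6} are pairwise adjacent, and any tree decomposition puts a clique entirely inside one bag — forcing width ≥ 3. Hence tw(G) = 3 exactly.

Treewidth 3.
One such decomposition:
Bags: B1 = {0, 1, 3, 6}  B2 = {1, 3, 5, 6}  B3 = {0, 3, 4, 6}  B4 = {0, 1, 2, 6}
Tree: B1–B2, B1–B3, B1–B4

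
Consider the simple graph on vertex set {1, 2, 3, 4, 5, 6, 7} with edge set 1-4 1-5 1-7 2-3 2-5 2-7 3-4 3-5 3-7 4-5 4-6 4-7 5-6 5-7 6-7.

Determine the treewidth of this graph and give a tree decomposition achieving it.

Treewidth 3.
Bags: B1 = {2, 3, 5, 7}  B2 = {3, 4, 5, 7}  B3 = {4, 5, 6, 7}  B4 = {1, 4, 5, 7}
Tree: B1–B2, B2–B3, B3–B4

Every bag has size at most 4, so the width is 4 − 1 = 3 and tw(G) ≤ 3. Conversely, {2, 3, 5, 7} is a clique of size 4, and the vertices of any clique must share a bag in every tree decomposition; so some bag has ≥ 4 vertices and tw(G) ≥ 3. The upper and lower bounds meet at 3, so that is the treewidth.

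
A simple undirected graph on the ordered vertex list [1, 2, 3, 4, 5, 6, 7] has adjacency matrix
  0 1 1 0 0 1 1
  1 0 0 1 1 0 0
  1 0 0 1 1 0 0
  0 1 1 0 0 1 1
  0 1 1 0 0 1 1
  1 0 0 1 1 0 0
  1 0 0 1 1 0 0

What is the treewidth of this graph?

3

A width-3 tree decomposition is:
Bags: B1 = {1, 3, 4, 5}  B2 = {1, 2, 4, 5}  B3 = {1, 4, 5, 7}  B4 = {1, 4, 5, 6}
Tree: B1–B2, B2–B3, B3–B4
Every bag has size at most 4, so the width is 4 − 1 = 3 and tw(G) ≤ 3. For the lower bound: the 4 vertex sets {1,3}, {2,5}, {4}, {7} are disjoint, each induces a connected subgraph, and every pair is joined by at least one edge of G. Contracting each set to a single vertex therefore yields K_{4} as a minor, and since treewidth is minor-monotone, tw(G) ≥ tw(K_{4}) = 3. Therefore the treewidth is 3.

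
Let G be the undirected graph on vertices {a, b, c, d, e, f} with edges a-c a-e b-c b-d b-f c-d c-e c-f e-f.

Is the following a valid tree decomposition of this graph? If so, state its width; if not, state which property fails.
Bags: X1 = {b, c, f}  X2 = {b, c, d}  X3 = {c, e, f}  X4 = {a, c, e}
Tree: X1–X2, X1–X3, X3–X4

Yes; width 2.

Every vertex of G appears in some bag (union = {a, b, c, d, e, f}); every edge is covered by a bag; and for each vertex v the set of bags containing v is connected in the bag tree. The decomposition is therefore valid. The largest bag has 3 vertices, so the width is 2.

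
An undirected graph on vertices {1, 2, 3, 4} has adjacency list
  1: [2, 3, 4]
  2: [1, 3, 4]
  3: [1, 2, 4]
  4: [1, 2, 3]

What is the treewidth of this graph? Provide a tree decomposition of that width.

Treewidth 3.
One optimal decomposition is:
Bags: B1 = {1, 2, 3, 4}
Tree: (single bag)

With just one bag of size 4, the width is 4 − 1 = 3, so tw(G) ≤ 3. On the other hand G contains the 4-clique {1, 2, 3, 4}. A clique must lie in a single bag of any decomposition, so no decomposition can have width below 3. Hence tw(G) = 3 exactly.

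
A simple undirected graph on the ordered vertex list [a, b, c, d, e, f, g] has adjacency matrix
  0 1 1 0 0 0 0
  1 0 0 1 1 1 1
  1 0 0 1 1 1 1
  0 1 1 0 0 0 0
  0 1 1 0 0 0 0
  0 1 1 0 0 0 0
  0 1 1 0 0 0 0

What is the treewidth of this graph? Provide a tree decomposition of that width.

Each bag holds 3 vertices, so the decomposition has width 2, which upper-bounds the treewidth. The edges c–e–b–a–c form a cycle, so G is not a tree and its treewidth is at least 2. Hence tw(G) = 2 exactly.

Treewidth 2.
Bags: B1 = {b, c, e}  B2 = {a, b, c}  B3 = {b, c, d}  B4 = {b, c, g}  B5 = {b, c, f}
Tree: B1–B2, B2–B3, B3–B4, B4–B5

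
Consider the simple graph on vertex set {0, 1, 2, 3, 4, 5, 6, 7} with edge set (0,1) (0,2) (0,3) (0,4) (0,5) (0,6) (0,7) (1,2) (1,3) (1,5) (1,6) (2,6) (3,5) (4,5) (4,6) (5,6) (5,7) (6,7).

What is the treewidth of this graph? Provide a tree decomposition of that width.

The largest bag has 4 vertices, giving width 3; this decomposition certifies tw(G) ≤ 3. Conversely, {0, 1, 2, 6} is a clique of size 4, and the vertices of any clique must share a bag in every tree decomposition; so some bag has ≥ 4 vertices and tw(G) ≥ 3. The upper and lower bounds meet at 3, so that is the treewidth.

Treewidth 3.
Bags: B1 = {0, 1, 5, 6}  B2 = {0, 1, 2, 6}  B3 = {0, 4, 5, 6}  B4 = {0, 1, 3, 5}  B5 = {0, 5, 6, 7}
Tree: B1–B2, B1–B3, B1–B4, B1–B5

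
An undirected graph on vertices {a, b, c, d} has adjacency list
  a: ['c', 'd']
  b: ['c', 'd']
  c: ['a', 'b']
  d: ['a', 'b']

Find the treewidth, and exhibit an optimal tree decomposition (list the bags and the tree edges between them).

Each bag holds 3 vertices, so the decomposition has width 2, which upper-bounds the treewidth. The edges c–b–d–a–c form a cycle, so G is not a tree and its treewidth is at least 2. Therefore the treewidth is 2.

Treewidth 2.
One such decomposition:
Bags: B1 = {b, c, d}  B2 = {a, c, d}
Tree: B1–B2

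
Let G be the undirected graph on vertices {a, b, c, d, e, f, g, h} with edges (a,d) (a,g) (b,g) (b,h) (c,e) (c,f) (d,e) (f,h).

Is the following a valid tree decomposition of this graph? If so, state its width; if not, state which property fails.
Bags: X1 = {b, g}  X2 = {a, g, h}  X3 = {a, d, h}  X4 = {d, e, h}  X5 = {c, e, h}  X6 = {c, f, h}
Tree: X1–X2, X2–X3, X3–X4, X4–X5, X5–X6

A tree decomposition must satisfy three properties: every vertex lies in some bag; for every edge, both endpoints lie together in some bag; and for every vertex, the bags containing it form a connected subtree. Here edge (h,b) lies in no bag, so the decomposition is invalid.

No — edge (h,b) lies in no bag.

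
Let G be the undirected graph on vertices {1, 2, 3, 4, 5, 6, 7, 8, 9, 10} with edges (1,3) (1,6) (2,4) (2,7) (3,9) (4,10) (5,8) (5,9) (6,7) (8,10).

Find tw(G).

2

A width-2 tree decomposition is:
Bags: B1 = {3, 5, 9}  B2 = {3, 5, 8}  B3 = {3, 8, 10}  B4 = {3, 4, 10}  B5 = {2, 3, 4}  B6 = {2, 3, 7}  B7 = {3, 6, 7}  B8 = {1, 3, 6}
Tree: B1–B2, B2–B3, B3–B4, B4–B5, B5–B6, B6–B7, B7–B8
Every bag has size at most 3, so the width is 3 − 1 = 2 and tw(G) ≤ 2. Since 3–9–5–8–10–4–2–7–6–1–3 is a cycle in G, G is not acyclic. Forests are exactly the graphs of treewidth ≤ 1, so tw(G) ≥ 2. The upper and lower bounds meet at 2, so that is the treewidth.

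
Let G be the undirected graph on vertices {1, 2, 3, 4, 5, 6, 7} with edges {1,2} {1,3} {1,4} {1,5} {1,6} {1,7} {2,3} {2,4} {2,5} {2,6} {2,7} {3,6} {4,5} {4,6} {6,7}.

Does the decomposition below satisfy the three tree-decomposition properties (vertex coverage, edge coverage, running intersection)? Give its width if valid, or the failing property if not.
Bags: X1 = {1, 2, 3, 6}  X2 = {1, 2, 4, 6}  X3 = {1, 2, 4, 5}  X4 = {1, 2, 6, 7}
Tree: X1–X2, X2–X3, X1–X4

Vertex coverage: the bags together contain {1, 2, 3, 4, 5, 6, 7}, the full vertex set. Edge coverage: each edge of G has both endpoints in at least one bag. Running intersection: for every vertex, the bags containing it form a connected subtree. All three properties hold, so this is a valid tree decomposition of width max|bag| − 1 = 3, and hence tw(G) ≤ 3.

Yes; width 3.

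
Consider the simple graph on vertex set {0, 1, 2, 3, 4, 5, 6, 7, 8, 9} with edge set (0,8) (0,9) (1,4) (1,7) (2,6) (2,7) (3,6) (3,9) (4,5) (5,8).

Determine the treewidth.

A width-2 tree decomposition is:
Bags: B1 = {0, 5, 8}  B2 = {0, 5, 9}  B3 = {3, 5, 9}  B4 = {3, 5, 6}  B5 = {2, 5, 6}  B6 = {2, 5, 7}  B7 = {1, 5, 7}  B8 = {1, 4, 5}
Tree: B1–B2, B2–B3, B3–B4, B4–B5, B5–B6, B6–B7, B7–B8
The largest bag has 3 vertices, giving width 2; this decomposition certifies tw(G) ≤ 2. The edges 5–8–0–9–3–6–2–7–1–4–5 form a cycle, so G is not a tree and its treewidth is at least 2. Therefore the treewidth is 2.

2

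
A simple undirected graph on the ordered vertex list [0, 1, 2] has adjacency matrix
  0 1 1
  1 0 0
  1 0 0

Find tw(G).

A width-1 tree decomposition is:
Bags: B1 = {0, 1}  B2 = {0, 2}
Tree: B1–B2
The largest bag has 2 vertices, giving width 1; this decomposition certifies tw(G) ≤ 1. G has an edge, so its treewidth is at least 1. Therefore the treewidth is 1.

1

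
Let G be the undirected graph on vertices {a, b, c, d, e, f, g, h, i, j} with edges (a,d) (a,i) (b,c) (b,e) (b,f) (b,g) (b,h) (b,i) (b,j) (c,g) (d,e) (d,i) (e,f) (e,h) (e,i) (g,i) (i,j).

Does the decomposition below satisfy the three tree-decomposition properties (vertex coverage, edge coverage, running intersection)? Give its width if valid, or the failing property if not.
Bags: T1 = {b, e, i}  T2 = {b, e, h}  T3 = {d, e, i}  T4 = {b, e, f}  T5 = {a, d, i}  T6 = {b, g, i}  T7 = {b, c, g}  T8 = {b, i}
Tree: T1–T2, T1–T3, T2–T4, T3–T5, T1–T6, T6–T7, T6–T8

A tree decomposition must satisfy three properties: every vertex lies in some bag; for every edge, both endpoints lie together in some bag; and for every vertex, the bags containing it form a connected subtree. Here vertex j appears in no bag, so the decomposition is invalid.

No — vertex j appears in no bag.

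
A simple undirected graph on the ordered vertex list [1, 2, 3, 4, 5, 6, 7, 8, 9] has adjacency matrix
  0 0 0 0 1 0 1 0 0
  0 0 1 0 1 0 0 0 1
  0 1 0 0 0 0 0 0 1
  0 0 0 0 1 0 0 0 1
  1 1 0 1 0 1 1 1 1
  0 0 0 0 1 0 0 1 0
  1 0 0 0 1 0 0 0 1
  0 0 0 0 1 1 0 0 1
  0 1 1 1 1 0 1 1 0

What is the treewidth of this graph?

2

A width-2 tree decomposition is:
Bags: B1 = {5, 7, 9}  B2 = {5, 8, 9}  B3 = {2, 5, 9}  B4 = {1, 5, 7}  B5 = {4, 5, 9}  B6 = {5, 6, 8}  B7 = {2, 3, 9}
Tree: B1–B2, B2–B3, B1–B4, B2–B5, B2–B6, B3–B7
Each bag holds 3 vertices, so the decomposition has width 2, which upper-bounds the treewidth. On the other hand G contains the 3-clique {2, 3, 9}. A clique must lie in a single bag of any decomposition, so no decomposition can have width below 2. Therefore the treewidth is 2.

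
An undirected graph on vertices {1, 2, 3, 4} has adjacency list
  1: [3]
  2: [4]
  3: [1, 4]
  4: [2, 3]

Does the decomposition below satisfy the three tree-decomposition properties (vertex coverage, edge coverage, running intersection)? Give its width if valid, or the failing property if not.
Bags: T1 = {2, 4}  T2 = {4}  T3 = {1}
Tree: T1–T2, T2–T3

A tree decomposition must satisfy three properties: every vertex lies in some bag; for every edge, both endpoints lie together in some bag; and for every vertex, the bags containing it form a connected subtree. Here vertex 3 appears in no bag, so the decomposition is invalid.

No — vertex 3 appears in no bag.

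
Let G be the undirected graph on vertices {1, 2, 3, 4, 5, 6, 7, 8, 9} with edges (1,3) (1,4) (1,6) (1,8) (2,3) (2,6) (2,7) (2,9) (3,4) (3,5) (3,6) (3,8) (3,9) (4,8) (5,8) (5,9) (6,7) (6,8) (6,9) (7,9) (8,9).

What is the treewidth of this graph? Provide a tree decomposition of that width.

Treewidth 3.
Bags: B1 = {2, 3, 6, 9}  B2 = {3, 6, 8, 9}  B3 = {3, 5, 8, 9}  B4 = {1, 3, 6, 8}  B5 = {1, 3, 4, 8}  B6 = {2, 6, 7, 9}
Tree: B1–B2, B2–B3, B2–B4, B4–B5, B1–B6

Each bag holds 4 vertices, so the decomposition has width 3, which upper-bounds the treewidth. On the other hand G contains the 4-clique {1, 3, 4, 8}. A clique must lie in a single bag of any decomposition, so no decomposition can have width below 3. Combining the bounds, tw(G) = 3.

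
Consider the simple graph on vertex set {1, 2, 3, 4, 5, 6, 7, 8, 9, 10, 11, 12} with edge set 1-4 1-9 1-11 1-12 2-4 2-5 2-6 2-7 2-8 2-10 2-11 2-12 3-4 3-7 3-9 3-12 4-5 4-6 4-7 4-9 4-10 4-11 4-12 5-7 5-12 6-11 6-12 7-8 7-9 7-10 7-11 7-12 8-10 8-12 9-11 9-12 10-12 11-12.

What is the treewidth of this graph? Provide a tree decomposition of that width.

The largest bag has 5 vertices, giving width 4; this decomposition certifies tw(G) ≤ 4. On the other hand G contains the 5-clique {2, 7, 8, 10, 12}. A clique must lie in a single bag of any decomposition, so no decomposition can have width below 4. The upper and lower bounds meet at 4, so that is the treewidth.

Treewidth 4.
Bags: B1 = {2, 4, 7, 11, 12}  B2 = {2, 4, 7, 10, 12}  B3 = {2, 7, 8, 10, 12}  B4 = {2, 4, 5, 7, 12}  B5 = {2, 4, 6, 11, 12}  B6 = {4, 7, 9, 11, 12}  B7 = {1, 4, 9, 11, 12}  B8 = {3, 4, 7, 9, 12}
Tree: B1–B2, B2–B3, B2–B4, B1–B5, B1–B6, B6–B7, B6–B8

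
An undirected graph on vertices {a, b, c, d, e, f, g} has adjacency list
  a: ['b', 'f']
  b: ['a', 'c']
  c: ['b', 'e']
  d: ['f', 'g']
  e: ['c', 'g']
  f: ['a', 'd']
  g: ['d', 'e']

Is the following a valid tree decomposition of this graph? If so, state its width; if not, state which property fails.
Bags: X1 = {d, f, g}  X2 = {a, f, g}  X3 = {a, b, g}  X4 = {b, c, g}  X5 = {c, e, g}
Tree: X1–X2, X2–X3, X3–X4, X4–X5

Every vertex of G appears in some bag (union = {a, b, c, d, e, f, g}); every edge is covered by a bag; and for each vertex v the set of bags containing v is connected in the bag tree. The decomposition is therefore valid. The largest bag has 3 vertices, so the width is 2.

Yes; width 2.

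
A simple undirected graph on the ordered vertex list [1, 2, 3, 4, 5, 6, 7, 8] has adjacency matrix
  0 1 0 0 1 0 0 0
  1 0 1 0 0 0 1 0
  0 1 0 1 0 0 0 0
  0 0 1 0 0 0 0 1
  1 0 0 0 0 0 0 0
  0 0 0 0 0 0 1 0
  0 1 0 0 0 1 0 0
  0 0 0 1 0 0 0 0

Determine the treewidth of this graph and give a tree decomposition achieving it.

Treewidth 1.
One optimal decomposition is:
Bags: B1 = {2, 3}  B2 = {2, 7}  B3 = {6, 7}  B4 = {3, 4}  B5 = {4, 8}  B6 = {1, 2}  B7 = {1, 5}
Tree: B1–B2, B2–B3, B1–B4, B4–B5, B1–B6, B6–B7

Each bag holds 2 vertices, so the decomposition has width 1, which upper-bounds the treewidth. Any graph with an edge has treewidth ≥ 1, and G has the edge 3–2. Therefore the treewidth is 1.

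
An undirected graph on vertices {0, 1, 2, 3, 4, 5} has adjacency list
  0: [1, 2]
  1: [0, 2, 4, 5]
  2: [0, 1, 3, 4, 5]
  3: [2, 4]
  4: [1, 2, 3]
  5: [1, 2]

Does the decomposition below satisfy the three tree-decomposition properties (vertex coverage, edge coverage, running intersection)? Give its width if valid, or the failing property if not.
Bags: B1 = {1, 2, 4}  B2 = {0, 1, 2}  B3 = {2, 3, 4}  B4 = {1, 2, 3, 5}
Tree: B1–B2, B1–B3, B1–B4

A tree decomposition must satisfy three properties: every vertex lies in some bag; for every edge, both endpoints lie together in some bag; and for every vertex, the bags containing it form a connected subtree. Here bags containing vertex 3 are not connected in the tree, so the decomposition is invalid.

No — bags containing vertex 3 are not connected in the tree.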